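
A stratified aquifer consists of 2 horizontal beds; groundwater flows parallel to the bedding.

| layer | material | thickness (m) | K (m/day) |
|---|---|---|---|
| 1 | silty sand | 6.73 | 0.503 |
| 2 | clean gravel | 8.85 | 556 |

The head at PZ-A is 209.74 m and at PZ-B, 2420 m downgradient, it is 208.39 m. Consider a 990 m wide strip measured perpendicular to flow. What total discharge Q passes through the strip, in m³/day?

Flow is parallel to layering, so each bed carries its own Darcy discharge and the transmissivities add.
Σ(K_i·b_i) = 0.503×6.73 + 556×8.85 = 4924 m²/day.
Hydraulic gradient i = (209.74 − 208.39) / 2420 = 1.35 / 2420 = 0.0005579.
Q = Σ(K_i·b_i) · W · i = 4924 × 990 × 0.0005579 = 2719 m³/day.

2720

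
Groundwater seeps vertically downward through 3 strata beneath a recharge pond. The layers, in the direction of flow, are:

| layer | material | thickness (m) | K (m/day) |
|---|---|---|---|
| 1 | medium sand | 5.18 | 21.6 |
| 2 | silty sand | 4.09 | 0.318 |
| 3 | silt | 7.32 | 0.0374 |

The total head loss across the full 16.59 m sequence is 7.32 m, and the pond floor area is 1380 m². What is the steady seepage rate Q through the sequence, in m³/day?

Flow is perpendicular to layering, so the layers act in series and the equivalent K is the thickness-weighted harmonic mean.
Total thickness L = 5.18 + 4.09 + 7.32 = 16.59 m.
Σ(b_i/K_i) = 5.18/21.6 + 4.09/0.318 + 7.32/0.0374 = 208.8 d.
K_eq = L / Σ(b_i/K_i) = 16.59 / 208.8 = 0.07945 m/day.
Q = K_eq · A · (Δh/L) = 0.07945 × 1380 × (7.32/16.59) = 48.37 m³/day.

48.4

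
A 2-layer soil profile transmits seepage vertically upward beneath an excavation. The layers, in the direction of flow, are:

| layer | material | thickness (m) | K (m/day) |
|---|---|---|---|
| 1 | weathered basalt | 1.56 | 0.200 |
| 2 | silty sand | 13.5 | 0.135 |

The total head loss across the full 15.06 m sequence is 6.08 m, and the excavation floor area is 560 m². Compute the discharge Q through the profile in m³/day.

31.6

Flow is perpendicular to layering, so the layers act in series and the equivalent K is the thickness-weighted harmonic mean.
Total thickness L = 1.56 + 13.5 = 15.06 m.
Σ(b_i/K_i) = 1.56/0.200 + 13.5/0.135 = 107.8 d.
K_eq = L / Σ(b_i/K_i) = 15.06 / 107.8 = 0.1397 m/day.
Q = K_eq · A · (Δh/L) = 0.1397 × 560 × (6.08/15.06) = 31.58 m³/day.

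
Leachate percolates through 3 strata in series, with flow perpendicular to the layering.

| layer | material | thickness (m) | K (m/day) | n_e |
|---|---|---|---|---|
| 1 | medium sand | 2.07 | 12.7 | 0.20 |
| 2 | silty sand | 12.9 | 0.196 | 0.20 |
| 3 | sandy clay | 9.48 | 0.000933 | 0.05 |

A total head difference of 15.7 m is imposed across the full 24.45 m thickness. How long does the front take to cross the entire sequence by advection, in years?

6.18

With flow normal to the layers, continuity requires the same specific discharge q through every layer.
Σ(b_i/K_i) = 2.07/12.7 + 12.9/0.196 + 9.48/0.000933 = 10227 d.
q = Δh / Σ(b_i/K_i) = 15.7 / 10227 = 0.001535 m/day.
In each layer the seepage velocity is v_i = q/n_i, so the layer transit time is t_i = b_i·n_i / q:
  layer 1 (medium sand): t_1 = 2.07 × 0.20 / 0.001535 = 269.7 d
  layer 2 (silty sand): t_2 = 12.9 × 0.20 / 0.001535 = 1681 d
  layer 3 (sandy clay): t_3 = 9.48 × 0.05 / 0.001535 = 308.8 d
Total t = Σ t_i = 2259 days = 6.185 years.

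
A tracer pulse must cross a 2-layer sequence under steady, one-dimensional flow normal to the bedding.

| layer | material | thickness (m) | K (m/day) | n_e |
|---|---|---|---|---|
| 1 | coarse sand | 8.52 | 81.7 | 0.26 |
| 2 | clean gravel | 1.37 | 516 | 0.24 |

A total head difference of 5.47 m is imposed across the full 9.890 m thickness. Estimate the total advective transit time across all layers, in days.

With flow normal to the layers, continuity requires the same specific discharge q through every layer.
Σ(b_i/K_i) = 8.52/81.7 + 1.37/516 = 0.1069 d.
q = Δh / Σ(b_i/K_i) = 5.47 / 0.1069 = 51.15 m/day.
In each layer the seepage velocity is v_i = q/n_i, so the layer transit time is t_i = b_i·n_i / q:
  layer 1 (coarse sand): t_1 = 8.52 × 0.26 / 51.15 = 0.04331 d
  layer 2 (clean gravel): t_2 = 1.37 × 0.24 / 51.15 = 0.006428 d
Total t = Σ t_i = 0.04974 days.

0.0497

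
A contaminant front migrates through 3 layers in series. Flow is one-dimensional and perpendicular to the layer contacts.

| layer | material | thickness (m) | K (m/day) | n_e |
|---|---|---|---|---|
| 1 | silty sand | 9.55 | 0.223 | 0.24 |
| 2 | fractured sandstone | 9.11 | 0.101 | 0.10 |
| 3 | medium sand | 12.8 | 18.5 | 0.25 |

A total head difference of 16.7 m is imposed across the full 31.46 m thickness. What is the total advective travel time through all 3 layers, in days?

51.3

With flow normal to the layers, continuity requires the same specific discharge q through every layer.
Σ(b_i/K_i) = 9.55/0.223 + 9.11/0.101 + 12.8/18.5 = 133.7 d.
q = Δh / Σ(b_i/K_i) = 16.7 / 133.7 = 0.1249 m/day.
In each layer the seepage velocity is v_i = q/n_i, so the layer transit time is t_i = b_i·n_i / q:
  layer 1 (silty sand): t_1 = 9.55 × 0.24 / 0.1249 = 18.35 d
  layer 2 (fractured sandstone): t_2 = 9.11 × 0.10 / 0.1249 = 7.294 d
  layer 3 (medium sand): t_3 = 12.8 × 0.25 / 0.1249 = 25.62 d
Total t = Σ t_i = 51.27 days.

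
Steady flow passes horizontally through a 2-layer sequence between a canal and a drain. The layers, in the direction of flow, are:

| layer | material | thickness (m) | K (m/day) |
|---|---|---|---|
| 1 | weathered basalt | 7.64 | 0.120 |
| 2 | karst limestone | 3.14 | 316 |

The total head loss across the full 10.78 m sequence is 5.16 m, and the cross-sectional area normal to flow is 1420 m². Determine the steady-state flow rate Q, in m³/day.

115

Flow is perpendicular to layering, so the layers act in series and the equivalent K is the thickness-weighted harmonic mean.
Total thickness L = 7.64 + 3.14 = 10.78 m.
Σ(b_i/K_i) = 7.64/0.120 + 3.14/316 = 63.68 d.
K_eq = L / Σ(b_i/K_i) = 10.78 / 63.68 = 0.1693 m/day.
Q = K_eq · A · (Δh/L) = 0.1693 × 1420 × (5.16/10.78) = 115.1 m³/day.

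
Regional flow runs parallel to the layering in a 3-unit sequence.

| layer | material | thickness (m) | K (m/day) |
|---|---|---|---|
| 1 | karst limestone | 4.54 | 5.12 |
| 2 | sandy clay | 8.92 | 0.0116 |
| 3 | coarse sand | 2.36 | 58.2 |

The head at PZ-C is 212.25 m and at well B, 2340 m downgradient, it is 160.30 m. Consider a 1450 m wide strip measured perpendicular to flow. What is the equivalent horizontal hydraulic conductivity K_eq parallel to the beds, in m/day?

10.2

Flow is parallel to layering, so each bed carries its own Darcy discharge and the transmissivities add.
Σ(K_i·b_i) = 5.12×4.54 + 0.0116×8.92 + 58.2×2.36 = 160.7 m²/day.
Total thickness b = 15.82 m, so K_eq = Σ(K_i·b_i)/b = 10.16 m/day.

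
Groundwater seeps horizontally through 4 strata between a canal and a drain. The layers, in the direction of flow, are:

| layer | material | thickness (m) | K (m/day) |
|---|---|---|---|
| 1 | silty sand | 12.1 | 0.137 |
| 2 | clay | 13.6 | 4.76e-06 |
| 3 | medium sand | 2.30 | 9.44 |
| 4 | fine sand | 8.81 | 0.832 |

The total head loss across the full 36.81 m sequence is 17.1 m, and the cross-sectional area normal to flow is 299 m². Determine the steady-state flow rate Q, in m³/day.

Flow is perpendicular to layering, so the layers act in series and the equivalent K is the thickness-weighted harmonic mean.
Total thickness L = 12.1 + 13.6 + 2.30 + 8.81 = 36.81 m.
Σ(b_i/K_i) = 12.1/0.137 + 13.6/4.76e-06 + 2.30/9.44 + 8.81/0.832 = 2.857e+06 d.
K_eq = L / Σ(b_i/K_i) = 36.81 / 2.857e+06 = 1.288e-05 m/day.
Q = K_eq · A · (Δh/L) = 1.288e-05 × 299 × (17.1/36.81) = 0.001789 m³/day.

0.00179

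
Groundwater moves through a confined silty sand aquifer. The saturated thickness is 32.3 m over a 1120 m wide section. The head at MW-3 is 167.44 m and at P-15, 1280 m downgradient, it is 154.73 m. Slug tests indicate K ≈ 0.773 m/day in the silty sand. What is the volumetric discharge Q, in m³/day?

278

Cross-sectional area A = 1120 × 32.3 = 36176 m².
Hydraulic gradient i = (167.44 − 154.73) / 1280 = 12.71 / 1280 = 0.009930.
Darcy's law: Q = K · A · i = 0.7730 × 36176 × 0.009930 = 277.7 m³/day.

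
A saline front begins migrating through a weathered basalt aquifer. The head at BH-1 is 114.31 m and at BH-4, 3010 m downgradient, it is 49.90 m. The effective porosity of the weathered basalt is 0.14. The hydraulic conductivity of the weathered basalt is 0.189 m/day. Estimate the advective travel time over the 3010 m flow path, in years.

285

Hydraulic gradient i = (114.31 − 49.90) / 3010 = 64.41 / 3010 = 0.02140.
Darcy flux q = K · i = 0.1890 × 0.02140 = 0.004044 m/day.
Seepage velocity v = q / n_e = 0.004044 / 0.14 = 0.02889 m/day.
Travel time t = L / v = 3010 / 0.02889 = 1.042e+05 days = 285.3 years.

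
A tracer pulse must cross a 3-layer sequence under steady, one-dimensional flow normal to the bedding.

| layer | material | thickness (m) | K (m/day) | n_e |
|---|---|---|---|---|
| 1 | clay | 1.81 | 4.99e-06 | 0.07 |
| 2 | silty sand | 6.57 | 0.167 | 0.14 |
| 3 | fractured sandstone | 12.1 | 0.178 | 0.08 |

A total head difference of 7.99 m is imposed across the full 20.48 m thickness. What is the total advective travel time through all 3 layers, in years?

With flow normal to the layers, continuity requires the same specific discharge q through every layer.
Σ(b_i/K_i) = 1.81/4.99e-06 + 6.57/0.167 + 12.1/0.178 = 3.628e+05 d.
q = Δh / Σ(b_i/K_i) = 7.99 / 3.628e+05 = 2.202e-05 m/day.
In each layer the seepage velocity is v_i = q/n_i, so the layer transit time is t_i = b_i·n_i / q:
  layer 1 (clay): t_1 = 1.81 × 0.07 / 2.202e-05 = 5754 d
  layer 2 (silty sand): t_2 = 6.57 × 0.14 / 2.202e-05 = 41769 d
  layer 3 (fractured sandstone): t_3 = 12.1 × 0.08 / 2.202e-05 = 43958 d
Total t = Σ t_i = 91480 days = 250.5 years.

250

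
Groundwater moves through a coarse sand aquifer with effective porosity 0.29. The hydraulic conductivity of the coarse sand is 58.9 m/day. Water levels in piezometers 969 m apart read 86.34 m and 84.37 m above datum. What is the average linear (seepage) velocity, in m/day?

0.413

Hydraulic gradient i = (86.34 − 84.37) / 969 = 1.97 / 969 = 0.002033.
Darcy flux q = K · i = 58.90 × 0.002033 = 0.1197 m/day.
Seepage velocity v = q / n_e = 0.1197 / 0.29 = 0.4129 m/day.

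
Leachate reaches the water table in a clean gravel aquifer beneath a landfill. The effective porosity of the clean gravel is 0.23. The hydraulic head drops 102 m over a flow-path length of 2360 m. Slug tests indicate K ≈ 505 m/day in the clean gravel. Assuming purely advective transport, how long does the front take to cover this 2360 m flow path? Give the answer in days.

Hydraulic gradient i = Δh / L = 102 / 2360 = 0.04322.
Darcy flux q = K · i = 505.0 × 0.04322 = 21.83 m/day.
Seepage velocity v = q / n_e = 21.83 / 0.23 = 94.90 m/day.
Travel time t = L / v = 2360 / 94.90 = 24.87 days.

24.9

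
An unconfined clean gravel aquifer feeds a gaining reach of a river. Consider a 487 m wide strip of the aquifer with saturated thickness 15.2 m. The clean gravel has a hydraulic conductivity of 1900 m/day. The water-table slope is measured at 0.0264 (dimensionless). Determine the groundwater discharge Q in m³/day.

371000

Cross-sectional area A = 487 × 15.2 = 7402 m².
Hydraulic gradient i = 0.0264.
Darcy's law: Q = K · A · i = 1900 × 7402 × 0.02640 = 3.713e+05 m³/day.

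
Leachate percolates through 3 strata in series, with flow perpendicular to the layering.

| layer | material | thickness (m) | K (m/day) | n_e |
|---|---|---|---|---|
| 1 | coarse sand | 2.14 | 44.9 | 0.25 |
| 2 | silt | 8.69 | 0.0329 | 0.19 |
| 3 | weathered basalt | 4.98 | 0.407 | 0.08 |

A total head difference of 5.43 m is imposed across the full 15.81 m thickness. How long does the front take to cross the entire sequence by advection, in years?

0.360

With flow normal to the layers, continuity requires the same specific discharge q through every layer.
Σ(b_i/K_i) = 2.14/44.9 + 8.69/0.0329 + 4.98/0.407 = 276.4 d.
q = Δh / Σ(b_i/K_i) = 5.43 / 276.4 = 0.01964 m/day.
In each layer the seepage velocity is v_i = q/n_i, so the layer transit time is t_i = b_i·n_i / q:
  layer 1 (coarse sand): t_1 = 2.14 × 0.25 / 0.01964 = 27.23 d
  layer 2 (silt): t_2 = 8.69 × 0.19 / 0.01964 = 84.05 d
  layer 3 (weathered basalt): t_3 = 4.98 × 0.08 / 0.01964 = 20.28 d
Total t = Σ t_i = 131.6 days = 0.3602 years.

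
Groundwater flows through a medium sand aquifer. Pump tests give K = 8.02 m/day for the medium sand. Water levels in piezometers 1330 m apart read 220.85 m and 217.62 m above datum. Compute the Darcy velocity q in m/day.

Hydraulic gradient i = (220.85 − 217.62) / 1330 = 3.23 / 1330 = 0.002429.
Specific discharge q = K · i = 8.020 × 0.002429 = 0.01948 m/day.

0.0195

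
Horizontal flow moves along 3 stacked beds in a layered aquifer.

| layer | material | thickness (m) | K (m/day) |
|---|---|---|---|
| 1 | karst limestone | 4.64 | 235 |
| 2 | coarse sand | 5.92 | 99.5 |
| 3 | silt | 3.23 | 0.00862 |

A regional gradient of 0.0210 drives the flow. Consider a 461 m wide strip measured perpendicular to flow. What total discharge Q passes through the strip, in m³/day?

Flow is parallel to layering, so each bed carries its own Darcy discharge and the transmissivities add.
Σ(K_i·b_i) = 235×4.64 + 99.5×5.92 + 0.00862×3.23 = 1679 m²/day.
Hydraulic gradient i = 0.0210.
Q = Σ(K_i·b_i) · W · i = 1679 × 461 × 0.02100 = 16259 m³/day.

16300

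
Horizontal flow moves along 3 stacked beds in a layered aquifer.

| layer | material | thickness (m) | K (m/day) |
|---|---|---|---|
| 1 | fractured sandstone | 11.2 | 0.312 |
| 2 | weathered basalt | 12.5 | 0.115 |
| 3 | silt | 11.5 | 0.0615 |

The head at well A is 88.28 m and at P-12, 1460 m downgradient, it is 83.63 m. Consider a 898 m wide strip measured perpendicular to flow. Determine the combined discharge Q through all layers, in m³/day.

16.1

Flow is parallel to layering, so each bed carries its own Darcy discharge and the transmissivities add.
Σ(K_i·b_i) = 0.312×11.2 + 0.115×12.5 + 0.0615×11.5 = 5.639 m²/day.
Hydraulic gradient i = (88.28 − 83.63) / 1460 = 4.65 / 1460 = 0.003185.
Q = Σ(K_i·b_i) · W · i = 5.639 × 898 × 0.003185 = 16.13 m³/day.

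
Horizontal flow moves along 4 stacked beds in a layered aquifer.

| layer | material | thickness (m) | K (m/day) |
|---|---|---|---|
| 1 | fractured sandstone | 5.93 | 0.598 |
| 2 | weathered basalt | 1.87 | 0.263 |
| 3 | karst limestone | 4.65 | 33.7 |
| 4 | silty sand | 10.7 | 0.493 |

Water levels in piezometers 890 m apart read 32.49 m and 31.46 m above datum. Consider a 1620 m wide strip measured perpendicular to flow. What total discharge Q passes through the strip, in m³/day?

Flow is parallel to layering, so each bed carries its own Darcy discharge and the transmissivities add.
Σ(K_i·b_i) = 0.598×5.93 + 0.263×1.87 + 33.7×4.65 + 0.493×10.7 = 166.0 m²/day.
Hydraulic gradient i = (32.49 − 31.46) / 890 = 1.03 / 890 = 0.001157.
Q = Σ(K_i·b_i) · W · i = 166.0 × 1620 × 0.001157 = 311.3 m³/day.

311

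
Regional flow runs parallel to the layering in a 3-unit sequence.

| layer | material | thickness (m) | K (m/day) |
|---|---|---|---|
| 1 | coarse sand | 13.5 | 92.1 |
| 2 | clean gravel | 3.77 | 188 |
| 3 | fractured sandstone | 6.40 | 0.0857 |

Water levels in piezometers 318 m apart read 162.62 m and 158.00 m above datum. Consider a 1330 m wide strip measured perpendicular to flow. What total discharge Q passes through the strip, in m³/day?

37700

Flow is parallel to layering, so each bed carries its own Darcy discharge and the transmissivities add.
Σ(K_i·b_i) = 92.1×13.5 + 188×3.77 + 0.0857×6.40 = 1953 m²/day.
Hydraulic gradient i = (162.62 − 158.00) / 318 = 4.62 / 318 = 0.01453.
Q = Σ(K_i·b_i) · W · i = 1953 × 1330 × 0.01453 = 37731 m³/day.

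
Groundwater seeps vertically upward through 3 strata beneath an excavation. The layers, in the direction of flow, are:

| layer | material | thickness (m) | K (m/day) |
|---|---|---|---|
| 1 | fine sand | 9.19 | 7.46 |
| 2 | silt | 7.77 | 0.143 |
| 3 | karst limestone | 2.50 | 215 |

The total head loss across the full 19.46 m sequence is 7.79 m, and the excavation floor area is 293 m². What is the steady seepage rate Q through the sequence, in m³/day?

Flow is perpendicular to layering, so the layers act in series and the equivalent K is the thickness-weighted harmonic mean.
Total thickness L = 9.19 + 7.77 + 2.50 = 19.46 m.
Σ(b_i/K_i) = 9.19/7.46 + 7.77/0.143 + 2.50/215 = 55.58 d.
K_eq = L / Σ(b_i/K_i) = 19.46 / 55.58 = 0.3501 m/day.
Q = K_eq · A · (Δh/L) = 0.3501 × 293 × (7.79/19.46) = 41.07 m³/day.

41.1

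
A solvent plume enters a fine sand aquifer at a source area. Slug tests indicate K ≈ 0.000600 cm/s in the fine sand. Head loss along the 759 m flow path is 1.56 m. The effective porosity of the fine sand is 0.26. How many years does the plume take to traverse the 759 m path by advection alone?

507

Convert K: 0.000600 cm/s × 864 = 0.5184 m/day.
Hydraulic gradient i = Δh / L = 1.56 / 759 = 0.002055.
Darcy flux q = K · i = 0.5184 × 0.002055 = 0.001065 m/day.
Seepage velocity v = q / n_e = 0.001065 / 0.26 = 0.004098 m/day.
Travel time t = L / v = 759 / 0.004098 = 1.852e+05 days = 507.1 years.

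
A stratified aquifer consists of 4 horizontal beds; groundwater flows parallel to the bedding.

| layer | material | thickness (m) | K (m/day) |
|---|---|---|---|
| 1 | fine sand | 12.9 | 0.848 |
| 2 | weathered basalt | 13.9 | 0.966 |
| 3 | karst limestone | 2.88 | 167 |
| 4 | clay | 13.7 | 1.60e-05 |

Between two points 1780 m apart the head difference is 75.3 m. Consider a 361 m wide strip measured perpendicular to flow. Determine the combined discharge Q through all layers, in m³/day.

Flow is parallel to layering, so each bed carries its own Darcy discharge and the transmissivities add.
Σ(K_i·b_i) = 0.848×12.9 + 0.966×13.9 + 167×2.88 + 1.60e-05×13.7 = 505.3 m²/day.
Hydraulic gradient i = Δh / L = 75.3 / 1780 = 0.04230.
Q = Σ(K_i·b_i) · W · i = 505.3 × 361 × 0.04230 = 7717 m³/day.

7720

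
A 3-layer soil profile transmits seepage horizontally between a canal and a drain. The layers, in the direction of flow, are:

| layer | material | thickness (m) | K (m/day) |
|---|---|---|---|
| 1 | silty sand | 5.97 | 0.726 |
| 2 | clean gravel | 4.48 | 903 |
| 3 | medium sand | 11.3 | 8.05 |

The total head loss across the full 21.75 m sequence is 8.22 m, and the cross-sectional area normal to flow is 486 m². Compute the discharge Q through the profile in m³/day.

415

Flow is perpendicular to layering, so the layers act in series and the equivalent K is the thickness-weighted harmonic mean.
Total thickness L = 5.97 + 4.48 + 11.3 = 21.75 m.
Σ(b_i/K_i) = 5.97/0.726 + 4.48/903 + 11.3/8.05 = 9.632 d.
K_eq = L / Σ(b_i/K_i) = 21.75 / 9.632 = 2.258 m/day.
Q = K_eq · A · (Δh/L) = 2.258 × 486 × (8.22/21.75) = 414.8 m³/day.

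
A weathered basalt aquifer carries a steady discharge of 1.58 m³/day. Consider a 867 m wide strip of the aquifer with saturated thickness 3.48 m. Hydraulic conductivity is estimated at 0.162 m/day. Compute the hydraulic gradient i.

0.00323

Cross-sectional area A = 867 × 3.48 = 3017 m².
From Q = K·A·i, i = Q / (K·A) = 1.58 / (0.1620 × 3017) = 0.003233.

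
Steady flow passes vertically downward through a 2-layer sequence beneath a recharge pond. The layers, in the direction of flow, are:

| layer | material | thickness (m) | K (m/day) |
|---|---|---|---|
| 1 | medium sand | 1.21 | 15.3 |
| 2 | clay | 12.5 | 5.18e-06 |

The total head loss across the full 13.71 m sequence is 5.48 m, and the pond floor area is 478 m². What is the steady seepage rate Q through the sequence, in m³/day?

Flow is perpendicular to layering, so the layers act in series and the equivalent K is the thickness-weighted harmonic mean.
Total thickness L = 1.21 + 12.5 = 13.71 m.
Σ(b_i/K_i) = 1.21/15.3 + 12.5/5.18e-06 = 2.413e+06 d.
K_eq = L / Σ(b_i/K_i) = 13.71 / 2.413e+06 = 5.681e-06 m/day.
Q = K_eq · A · (Δh/L) = 5.681e-06 × 478 × (5.48/13.71) = 0.001085 m³/day.

0.00109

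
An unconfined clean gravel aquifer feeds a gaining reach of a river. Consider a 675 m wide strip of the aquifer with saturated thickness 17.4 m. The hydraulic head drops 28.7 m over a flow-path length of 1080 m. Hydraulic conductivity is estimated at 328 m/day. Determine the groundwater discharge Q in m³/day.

Cross-sectional area A = 675 × 17.4 = 11745 m².
Hydraulic gradient i = Δh / L = 28.7 / 1080 = 0.02657.
Darcy's law: Q = K · A · i = 328.0 × 11745 × 0.02657 = 1.024e+05 m³/day.

102000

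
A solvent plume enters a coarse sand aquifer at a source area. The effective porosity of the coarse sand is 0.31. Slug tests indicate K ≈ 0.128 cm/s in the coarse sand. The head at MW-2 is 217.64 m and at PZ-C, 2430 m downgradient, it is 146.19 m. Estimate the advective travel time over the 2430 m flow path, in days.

232

Convert K: 0.128 cm/s × 864 = 110.6 m/day.
Hydraulic gradient i = (217.64 − 146.19) / 2430 = 71.45 / 2430 = 0.02940.
Darcy flux q = K · i = 110.6 × 0.02940 = 3.252 m/day.
Seepage velocity v = q / n_e = 3.252 / 0.31 = 10.49 m/day.
Travel time t = L / v = 2430 / 10.49 = 231.7 days.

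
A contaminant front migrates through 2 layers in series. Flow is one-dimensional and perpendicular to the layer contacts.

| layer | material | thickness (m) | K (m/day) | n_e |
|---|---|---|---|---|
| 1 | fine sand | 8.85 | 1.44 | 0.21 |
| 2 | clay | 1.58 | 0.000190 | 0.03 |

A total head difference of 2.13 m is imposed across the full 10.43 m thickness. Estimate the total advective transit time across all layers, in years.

20.4

With flow normal to the layers, continuity requires the same specific discharge q through every layer.
Σ(b_i/K_i) = 8.85/1.44 + 1.58/0.000190 = 8322 d.
q = Δh / Σ(b_i/K_i) = 2.13 / 8322 = 0.0002560 m/day.
In each layer the seepage velocity is v_i = q/n_i, so the layer transit time is t_i = b_i·n_i / q:
  layer 1 (fine sand): t_1 = 8.85 × 0.21 / 0.0002560 = 7261 d
  layer 2 (clay): t_2 = 1.58 × 0.03 / 0.0002560 = 185.2 d
Total t = Σ t_i = 7446 days = 20.39 years.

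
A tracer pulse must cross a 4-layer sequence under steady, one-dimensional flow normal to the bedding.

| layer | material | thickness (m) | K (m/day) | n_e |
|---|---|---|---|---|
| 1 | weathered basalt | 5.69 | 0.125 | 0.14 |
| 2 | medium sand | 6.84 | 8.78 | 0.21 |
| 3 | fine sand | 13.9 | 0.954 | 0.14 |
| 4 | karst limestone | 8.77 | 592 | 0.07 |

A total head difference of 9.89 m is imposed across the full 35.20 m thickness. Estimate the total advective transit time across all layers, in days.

29.5

With flow normal to the layers, continuity requires the same specific discharge q through every layer.
Σ(b_i/K_i) = 5.69/0.125 + 6.84/8.78 + 13.9/0.954 + 8.77/592 = 60.88 d.
q = Δh / Σ(b_i/K_i) = 9.89 / 60.88 = 0.1624 m/day.
In each layer the seepage velocity is v_i = q/n_i, so the layer transit time is t_i = b_i·n_i / q:
  layer 1 (weathered basalt): t_1 = 5.69 × 0.14 / 0.1624 = 4.904 d
  layer 2 (medium sand): t_2 = 6.84 × 0.21 / 0.1624 = 8.843 d
  layer 3 (fine sand): t_3 = 13.9 × 0.14 / 0.1624 = 11.98 d
  layer 4 (karst limestone): t_4 = 8.77 × 0.07 / 0.1624 = 3.779 d
Total t = Σ t_i = 29.51 days.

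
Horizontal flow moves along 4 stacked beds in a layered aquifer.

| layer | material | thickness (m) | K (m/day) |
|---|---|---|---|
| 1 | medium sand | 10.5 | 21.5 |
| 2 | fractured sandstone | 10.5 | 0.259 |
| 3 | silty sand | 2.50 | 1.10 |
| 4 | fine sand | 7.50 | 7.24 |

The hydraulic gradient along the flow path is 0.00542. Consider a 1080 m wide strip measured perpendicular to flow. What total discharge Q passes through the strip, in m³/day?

1670

Flow is parallel to layering, so each bed carries its own Darcy discharge and the transmissivities add.
Σ(K_i·b_i) = 21.5×10.5 + 0.259×10.5 + 1.10×2.50 + 7.24×7.50 = 285.5 m²/day.
Hydraulic gradient i = 0.00542.
Q = Σ(K_i·b_i) · W · i = 285.5 × 1080 × 0.005420 = 1671 m³/day.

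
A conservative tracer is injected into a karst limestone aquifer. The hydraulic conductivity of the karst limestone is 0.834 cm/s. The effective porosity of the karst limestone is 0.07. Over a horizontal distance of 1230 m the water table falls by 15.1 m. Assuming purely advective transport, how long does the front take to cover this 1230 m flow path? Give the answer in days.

Convert K: 0.834 cm/s × 864 = 720.6 m/day.
Hydraulic gradient i = Δh / L = 15.1 / 1230 = 0.01228.
Darcy flux q = K · i = 720.6 × 0.01228 = 8.846 m/day.
Seepage velocity v = q / n_e = 8.846 / 0.07 = 126.4 m/day.
Travel time t = L / v = 1230 / 126.4 = 9.733 days.

9.73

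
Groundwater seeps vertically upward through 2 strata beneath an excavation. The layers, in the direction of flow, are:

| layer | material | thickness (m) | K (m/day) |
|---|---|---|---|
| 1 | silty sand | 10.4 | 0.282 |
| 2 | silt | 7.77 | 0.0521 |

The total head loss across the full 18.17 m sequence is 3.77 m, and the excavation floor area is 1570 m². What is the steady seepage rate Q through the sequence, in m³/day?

31.8

Flow is perpendicular to layering, so the layers act in series and the equivalent K is the thickness-weighted harmonic mean.
Total thickness L = 10.4 + 7.77 = 18.17 m.
Σ(b_i/K_i) = 10.4/0.282 + 7.77/0.0521 = 186.0 d.
K_eq = L / Σ(b_i/K_i) = 18.17 / 186.0 = 0.09768 m/day.
Q = K_eq · A · (Δh/L) = 0.09768 × 1570 × (3.77/18.17) = 31.82 m³/day.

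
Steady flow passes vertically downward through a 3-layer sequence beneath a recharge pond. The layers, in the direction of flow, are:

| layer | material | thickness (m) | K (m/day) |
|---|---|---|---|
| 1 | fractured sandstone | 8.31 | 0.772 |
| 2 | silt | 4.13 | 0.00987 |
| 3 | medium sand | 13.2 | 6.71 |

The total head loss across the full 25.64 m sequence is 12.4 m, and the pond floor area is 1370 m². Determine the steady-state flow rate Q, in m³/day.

39.4

Flow is perpendicular to layering, so the layers act in series and the equivalent K is the thickness-weighted harmonic mean.
Total thickness L = 8.31 + 4.13 + 13.2 = 25.64 m.
Σ(b_i/K_i) = 8.31/0.772 + 4.13/0.00987 + 13.2/6.71 = 431.2 d.
K_eq = L / Σ(b_i/K_i) = 25.64 / 431.2 = 0.05947 m/day.
Q = K_eq · A · (Δh/L) = 0.05947 × 1370 × (12.4/25.64) = 39.40 m³/day.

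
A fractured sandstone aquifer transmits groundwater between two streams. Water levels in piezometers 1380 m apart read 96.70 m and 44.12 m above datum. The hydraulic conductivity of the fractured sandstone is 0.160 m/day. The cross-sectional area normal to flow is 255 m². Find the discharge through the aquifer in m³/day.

1.55

Hydraulic gradient i = (96.70 − 44.12) / 1380 = 52.58 / 1380 = 0.03810.
Darcy's law: Q = K · A · i = 0.1600 × 255.0 × 0.03810 = 1.555 m³/day.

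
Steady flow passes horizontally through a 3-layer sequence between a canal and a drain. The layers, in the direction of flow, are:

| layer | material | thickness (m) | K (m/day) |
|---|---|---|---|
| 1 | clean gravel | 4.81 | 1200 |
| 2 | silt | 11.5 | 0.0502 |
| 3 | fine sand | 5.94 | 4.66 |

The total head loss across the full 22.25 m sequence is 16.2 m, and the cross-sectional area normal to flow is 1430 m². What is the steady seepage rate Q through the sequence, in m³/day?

Flow is perpendicular to layering, so the layers act in series and the equivalent K is the thickness-weighted harmonic mean.
Total thickness L = 4.81 + 11.5 + 5.94 = 22.25 m.
Σ(b_i/K_i) = 4.81/1200 + 11.5/0.0502 + 5.94/4.66 = 230.4 d.
K_eq = L / Σ(b_i/K_i) = 22.25 / 230.4 = 0.09659 m/day.
Q = K_eq · A · (Δh/L) = 0.09659 × 1430 × (16.2/22.25) = 100.6 m³/day.

101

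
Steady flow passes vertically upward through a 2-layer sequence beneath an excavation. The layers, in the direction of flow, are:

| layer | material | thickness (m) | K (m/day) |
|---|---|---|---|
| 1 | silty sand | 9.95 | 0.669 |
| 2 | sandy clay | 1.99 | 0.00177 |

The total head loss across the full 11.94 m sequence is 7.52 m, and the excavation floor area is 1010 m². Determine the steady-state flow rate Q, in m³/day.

Flow is perpendicular to layering, so the layers act in series and the equivalent K is the thickness-weighted harmonic mean.
Total thickness L = 9.95 + 1.99 = 11.94 m.
Σ(b_i/K_i) = 9.95/0.669 + 1.99/0.00177 = 1139 d.
K_eq = L / Σ(b_i/K_i) = 11.94 / 1139 = 0.01048 m/day.
Q = K_eq · A · (Δh/L) = 0.01048 × 1010 × (7.52/11.94) = 6.667 m³/day.

6.67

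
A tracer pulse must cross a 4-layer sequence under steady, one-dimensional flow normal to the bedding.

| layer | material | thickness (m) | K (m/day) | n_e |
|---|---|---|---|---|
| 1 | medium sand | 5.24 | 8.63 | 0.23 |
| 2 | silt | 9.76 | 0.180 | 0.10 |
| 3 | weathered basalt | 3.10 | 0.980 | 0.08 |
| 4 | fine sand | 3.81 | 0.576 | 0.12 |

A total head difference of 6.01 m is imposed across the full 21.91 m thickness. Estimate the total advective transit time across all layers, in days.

31.0

With flow normal to the layers, continuity requires the same specific discharge q through every layer.
Σ(b_i/K_i) = 5.24/8.63 + 9.76/0.180 + 3.10/0.980 + 3.81/0.576 = 64.61 d.
q = Δh / Σ(b_i/K_i) = 6.01 / 64.61 = 0.09302 m/day.
In each layer the seepage velocity is v_i = q/n_i, so the layer transit time is t_i = b_i·n_i / q:
  layer 1 (medium sand): t_1 = 5.24 × 0.23 / 0.09302 = 12.96 d
  layer 2 (silt): t_2 = 9.76 × 0.10 / 0.09302 = 10.49 d
  layer 3 (weathered basalt): t_3 = 3.10 × 0.08 / 0.09302 = 2.666 d
  layer 4 (fine sand): t_4 = 3.81 × 0.12 / 0.09302 = 4.915 d
Total t = Σ t_i = 31.03 days.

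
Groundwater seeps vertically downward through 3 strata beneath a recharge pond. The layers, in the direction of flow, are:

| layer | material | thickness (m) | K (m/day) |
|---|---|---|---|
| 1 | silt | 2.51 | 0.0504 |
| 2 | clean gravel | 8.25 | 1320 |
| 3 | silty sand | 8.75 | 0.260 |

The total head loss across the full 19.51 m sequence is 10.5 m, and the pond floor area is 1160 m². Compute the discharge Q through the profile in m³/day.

Flow is perpendicular to layering, so the layers act in series and the equivalent K is the thickness-weighted harmonic mean.
Total thickness L = 2.51 + 8.25 + 8.75 = 19.51 m.
Σ(b_i/K_i) = 2.51/0.0504 + 8.25/1320 + 8.75/0.260 = 83.46 d.
K_eq = L / Σ(b_i/K_i) = 19.51 / 83.46 = 0.2338 m/day.
Q = K_eq · A · (Δh/L) = 0.2338 × 1160 × (10.5/19.51) = 145.9 m³/day.

146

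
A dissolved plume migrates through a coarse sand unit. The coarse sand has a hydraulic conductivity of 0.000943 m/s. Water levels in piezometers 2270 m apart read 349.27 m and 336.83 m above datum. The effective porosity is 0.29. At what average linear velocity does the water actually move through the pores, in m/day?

1.54

Convert K: 0.000943 m/s × 86400 = 81.48 m/day.
Hydraulic gradient i = (349.27 − 336.83) / 2270 = 12.44 / 2270 = 0.005480.
Darcy flux q = K · i = 81.48 × 0.005480 = 0.4465 m/day.
Seepage velocity v = q / n_e = 0.4465 / 0.29 = 1.540 m/day.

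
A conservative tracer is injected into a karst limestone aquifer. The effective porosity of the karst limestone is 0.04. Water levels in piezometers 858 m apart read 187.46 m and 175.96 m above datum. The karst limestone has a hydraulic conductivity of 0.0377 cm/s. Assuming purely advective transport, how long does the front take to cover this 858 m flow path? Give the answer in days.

Convert K: 0.0377 cm/s × 864 = 32.57 m/day.
Hydraulic gradient i = (187.46 − 175.96) / 858 = 11.5 / 858 = 0.01340.
Darcy flux q = K · i = 32.57 × 0.01340 = 0.4366 m/day.
Seepage velocity v = q / n_e = 0.4366 / 0.04 = 10.91 m/day.
Travel time t = L / v = 858 / 10.91 = 78.61 days.

78.6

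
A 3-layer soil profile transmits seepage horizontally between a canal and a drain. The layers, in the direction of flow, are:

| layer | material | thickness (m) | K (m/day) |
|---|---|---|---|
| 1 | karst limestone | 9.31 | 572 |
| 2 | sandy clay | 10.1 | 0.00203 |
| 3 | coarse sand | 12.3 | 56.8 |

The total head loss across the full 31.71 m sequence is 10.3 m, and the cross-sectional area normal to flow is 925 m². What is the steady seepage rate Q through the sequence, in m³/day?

1.91

Flow is perpendicular to layering, so the layers act in series and the equivalent K is the thickness-weighted harmonic mean.
Total thickness L = 9.31 + 10.1 + 12.3 = 31.71 m.
Σ(b_i/K_i) = 9.31/572 + 10.1/0.00203 + 12.3/56.8 = 4976 d.
K_eq = L / Σ(b_i/K_i) = 31.71 / 4976 = 0.006373 m/day.
Q = K_eq · A · (Δh/L) = 0.006373 × 925 × (10.3/31.71) = 1.915 m³/day.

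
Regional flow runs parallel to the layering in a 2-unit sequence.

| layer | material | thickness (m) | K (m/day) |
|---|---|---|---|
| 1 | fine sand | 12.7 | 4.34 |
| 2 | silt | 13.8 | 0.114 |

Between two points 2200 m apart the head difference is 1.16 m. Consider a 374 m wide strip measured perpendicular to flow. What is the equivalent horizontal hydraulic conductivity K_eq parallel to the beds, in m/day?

2.14

Flow is parallel to layering, so each bed carries its own Darcy discharge and the transmissivities add.
Σ(K_i·b_i) = 4.34×12.7 + 0.114×13.8 = 56.69 m²/day.
Total thickness b = 26.50 m, so K_eq = Σ(K_i·b_i)/b = 2.139 m/day.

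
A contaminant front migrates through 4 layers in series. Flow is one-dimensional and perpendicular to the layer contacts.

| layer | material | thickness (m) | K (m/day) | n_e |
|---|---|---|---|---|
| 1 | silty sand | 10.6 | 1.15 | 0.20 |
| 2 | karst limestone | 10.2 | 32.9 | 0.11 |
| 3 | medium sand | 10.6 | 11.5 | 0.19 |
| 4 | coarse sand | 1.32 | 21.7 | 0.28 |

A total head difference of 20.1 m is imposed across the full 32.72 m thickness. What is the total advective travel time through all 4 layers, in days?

2.94

With flow normal to the layers, continuity requires the same specific discharge q through every layer.
Σ(b_i/K_i) = 10.6/1.15 + 10.2/32.9 + 10.6/11.5 + 1.32/21.7 = 10.51 d.
q = Δh / Σ(b_i/K_i) = 20.1 / 10.51 = 1.912 m/day.
In each layer the seepage velocity is v_i = q/n_i, so the layer transit time is t_i = b_i·n_i / q:
  layer 1 (silty sand): t_1 = 10.6 × 0.20 / 1.912 = 1.109 d
  layer 2 (karst limestone): t_2 = 10.2 × 0.11 / 1.912 = 0.5867 d
  layer 3 (medium sand): t_3 = 10.6 × 0.19 / 1.912 = 1.053 d
  layer 4 (coarse sand): t_4 = 1.32 × 0.28 / 1.912 = 0.1933 d
Total t = Σ t_i = 2.942 days.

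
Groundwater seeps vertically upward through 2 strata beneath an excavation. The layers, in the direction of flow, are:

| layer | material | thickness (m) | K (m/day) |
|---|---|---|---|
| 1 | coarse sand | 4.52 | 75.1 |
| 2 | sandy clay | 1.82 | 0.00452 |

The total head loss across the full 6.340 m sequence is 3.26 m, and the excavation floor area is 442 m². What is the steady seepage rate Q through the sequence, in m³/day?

3.58

Flow is perpendicular to layering, so the layers act in series and the equivalent K is the thickness-weighted harmonic mean.
Total thickness L = 4.52 + 1.82 = 6.340 m.
Σ(b_i/K_i) = 4.52/75.1 + 1.82/0.00452 = 402.7 d.
K_eq = L / Σ(b_i/K_i) = 6.340 / 402.7 = 0.01574 m/day.
Q = K_eq · A · (Δh/L) = 0.01574 × 442 × (3.26/6.340) = 3.578 m³/day.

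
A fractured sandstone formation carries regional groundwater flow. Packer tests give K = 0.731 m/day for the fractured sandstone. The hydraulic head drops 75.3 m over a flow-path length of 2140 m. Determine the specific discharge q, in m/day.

Hydraulic gradient i = Δh / L = 75.3 / 2140 = 0.03519.
Specific discharge q = K · i = 0.7310 × 0.03519 = 0.02572 m/day.

0.0257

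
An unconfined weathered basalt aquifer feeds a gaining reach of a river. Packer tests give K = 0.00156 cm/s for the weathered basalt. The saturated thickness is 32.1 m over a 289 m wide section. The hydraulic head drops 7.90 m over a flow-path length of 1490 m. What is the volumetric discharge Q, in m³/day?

Convert K: 0.00156 cm/s × 864 = 1.348 m/day.
Cross-sectional area A = 289 × 32.1 = 9277 m².
Hydraulic gradient i = Δh / L = 7.90 / 1490 = 0.005302.
Darcy's law: Q = K · A · i = 1.348 × 9277 × 0.005302 = 66.30 m³/day.

66.3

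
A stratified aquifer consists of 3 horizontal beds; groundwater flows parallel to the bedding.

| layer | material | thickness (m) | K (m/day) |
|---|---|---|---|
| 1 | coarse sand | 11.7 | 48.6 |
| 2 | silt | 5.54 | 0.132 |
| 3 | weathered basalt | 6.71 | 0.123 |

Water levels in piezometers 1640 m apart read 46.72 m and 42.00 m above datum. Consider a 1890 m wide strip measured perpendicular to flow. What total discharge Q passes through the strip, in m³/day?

Flow is parallel to layering, so each bed carries its own Darcy discharge and the transmissivities add.
Σ(K_i·b_i) = 48.6×11.7 + 0.132×5.54 + 0.123×6.71 = 570.2 m²/day.
Hydraulic gradient i = (46.72 − 42.00) / 1640 = 4.72 / 1640 = 0.002878.
Q = Σ(K_i·b_i) · W · i = 570.2 × 1890 × 0.002878 = 3101 m³/day.

3100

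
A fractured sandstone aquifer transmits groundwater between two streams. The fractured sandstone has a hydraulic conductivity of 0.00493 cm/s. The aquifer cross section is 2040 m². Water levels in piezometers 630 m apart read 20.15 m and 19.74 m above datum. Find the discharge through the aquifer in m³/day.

5.66

Convert K: 0.00493 cm/s × 864 = 4.260 m/day.
Hydraulic gradient i = (20.15 − 19.74) / 630 = 0.41 / 630 = 0.0006508.
Darcy's law: Q = K · A · i = 4.260 × 2040 × 0.0006508 = 5.655 m³/day.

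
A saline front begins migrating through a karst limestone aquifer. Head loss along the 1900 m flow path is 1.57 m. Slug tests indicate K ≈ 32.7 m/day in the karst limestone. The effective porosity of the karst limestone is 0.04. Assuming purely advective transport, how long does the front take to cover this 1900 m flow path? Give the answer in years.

7.70

Hydraulic gradient i = Δh / L = 1.57 / 1900 = 0.0008263.
Darcy flux q = K · i = 32.70 × 0.0008263 = 0.02702 m/day.
Seepage velocity v = q / n_e = 0.02702 / 0.04 = 0.6755 m/day.
Travel time t = L / v = 1900 / 0.6755 = 2813 days = 7.701 years.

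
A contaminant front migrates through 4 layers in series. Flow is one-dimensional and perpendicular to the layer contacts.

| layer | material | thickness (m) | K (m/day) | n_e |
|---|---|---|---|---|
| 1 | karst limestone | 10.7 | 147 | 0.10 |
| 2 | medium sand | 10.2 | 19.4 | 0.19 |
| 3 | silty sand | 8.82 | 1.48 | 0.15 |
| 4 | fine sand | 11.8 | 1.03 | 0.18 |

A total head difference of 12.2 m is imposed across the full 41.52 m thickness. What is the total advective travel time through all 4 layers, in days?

9.53

With flow normal to the layers, continuity requires the same specific discharge q through every layer.
Σ(b_i/K_i) = 10.7/147 + 10.2/19.4 + 8.82/1.48 + 11.8/1.03 = 18.01 d.
q = Δh / Σ(b_i/K_i) = 12.2 / 18.01 = 0.6772 m/day.
In each layer the seepage velocity is v_i = q/n_i, so the layer transit time is t_i = b_i·n_i / q:
  layer 1 (karst limestone): t_1 = 10.7 × 0.10 / 0.6772 = 1.580 d
  layer 2 (medium sand): t_2 = 10.2 × 0.19 / 0.6772 = 2.862 d
  layer 3 (silty sand): t_3 = 8.82 × 0.15 / 0.6772 = 1.954 d
  layer 4 (fine sand): t_4 = 11.8 × 0.18 / 0.6772 = 3.136 d
Total t = Σ t_i = 9.531 days.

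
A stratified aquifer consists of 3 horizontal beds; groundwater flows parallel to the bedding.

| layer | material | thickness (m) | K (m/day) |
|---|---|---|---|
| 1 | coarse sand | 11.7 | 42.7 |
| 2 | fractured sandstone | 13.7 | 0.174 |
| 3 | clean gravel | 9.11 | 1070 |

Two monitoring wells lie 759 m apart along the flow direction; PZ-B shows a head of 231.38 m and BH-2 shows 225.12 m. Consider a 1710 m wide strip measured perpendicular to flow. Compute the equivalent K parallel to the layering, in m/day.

297

Flow is parallel to layering, so each bed carries its own Darcy discharge and the transmissivities add.
Σ(K_i·b_i) = 42.7×11.7 + 0.174×13.7 + 1070×9.11 = 10250 m²/day.
Total thickness b = 34.51 m, so K_eq = Σ(K_i·b_i)/b = 297.0 m/day.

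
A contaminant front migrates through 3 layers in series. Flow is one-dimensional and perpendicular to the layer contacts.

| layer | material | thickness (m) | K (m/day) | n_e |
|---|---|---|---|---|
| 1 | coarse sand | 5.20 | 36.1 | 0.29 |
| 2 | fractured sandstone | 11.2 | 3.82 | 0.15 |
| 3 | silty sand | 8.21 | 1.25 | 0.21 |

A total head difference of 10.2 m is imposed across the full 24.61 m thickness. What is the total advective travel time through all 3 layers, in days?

With flow normal to the layers, continuity requires the same specific discharge q through every layer.
Σ(b_i/K_i) = 5.20/36.1 + 11.2/3.82 + 8.21/1.25 = 9.644 d.
q = Δh / Σ(b_i/K_i) = 10.2 / 9.644 = 1.058 m/day.
In each layer the seepage velocity is v_i = q/n_i, so the layer transit time is t_i = b_i·n_i / q:
  layer 1 (coarse sand): t_1 = 5.20 × 0.29 / 1.058 = 1.426 d
  layer 2 (fractured sandstone): t_2 = 11.2 × 0.15 / 1.058 = 1.588 d
  layer 3 (silty sand): t_3 = 8.21 × 0.21 / 1.058 = 1.630 d
Total t = Σ t_i = 4.644 days.

4.64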